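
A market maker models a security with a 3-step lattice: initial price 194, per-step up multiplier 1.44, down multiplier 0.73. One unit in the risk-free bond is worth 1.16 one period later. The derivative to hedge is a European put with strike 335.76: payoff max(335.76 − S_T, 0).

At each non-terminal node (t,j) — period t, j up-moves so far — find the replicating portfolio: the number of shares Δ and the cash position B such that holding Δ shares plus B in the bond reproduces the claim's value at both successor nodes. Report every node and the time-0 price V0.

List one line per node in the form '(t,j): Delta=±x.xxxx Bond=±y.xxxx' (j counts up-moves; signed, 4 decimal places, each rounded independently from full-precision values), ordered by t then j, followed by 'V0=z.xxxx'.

The replicating-portfolio and risk-neutral prices coincide; use p* = (1.16−0.73)/(1.44−0.73) = 0.6056 for the latter.
At expiry t=3: V(3,0)=260.2907, V(3,1)=186.8891, V(3,2)=42.0968, V(3,3)=0.0000
  t=2,j=0: stock 103.3826 → up 148.8709 (V=186.8891), down 75.4693 (V=260.2907). Price 186.0657; hedge Δ=-1.0000, bond B=289.4483.
  t=2,j=1: stock 203.9328 → up 293.6632 (V=42.0968), down 148.8709 (V=186.8891). Price 85.5155; hedge Δ=-1.0000, bond B=289.4483.
  t=2,j=2: stock 402.2784 → up 579.2809 (V=0.0000), down 293.6632 (V=42.0968). Price 14.3117; hedge Δ=-0.1474, bond B=73.6029.
  t=1,j=0: stock 141.6200 → up 203.9328 (V=85.5155), down 103.3826 (V=186.0657). Price 107.9044; hedge Δ=-1.0000, bond B=249.5244.
  t=1,j=1: stock 279.3600 → up 402.2784 (V=14.3117), down 203.9328 (V=85.5155). Price 36.5449; hedge Δ=-0.3590, bond B=136.8319.
  t=0,j=0: stock 194.0000 → up 279.3600 (V=36.5449), down 141.6200 (V=107.9044). Price 55.7643; hedge Δ=-0.5181, bond B=156.2707.
The time-0 hedge costs 55.7643, which is the no-arbitrage price.

(0,0): Delta=-0.5181 Bond=156.2707
(1,0): Delta=-1.0000 Bond=249.5244
(1,1): Delta=-0.3590 Bond=136.8319
(2,0): Delta=-1.0000 Bond=289.4483
(2,1): Delta=-1.0000 Bond=289.4483
(2,2): Delta=-0.1474 Bond=73.6029
V0=55.7643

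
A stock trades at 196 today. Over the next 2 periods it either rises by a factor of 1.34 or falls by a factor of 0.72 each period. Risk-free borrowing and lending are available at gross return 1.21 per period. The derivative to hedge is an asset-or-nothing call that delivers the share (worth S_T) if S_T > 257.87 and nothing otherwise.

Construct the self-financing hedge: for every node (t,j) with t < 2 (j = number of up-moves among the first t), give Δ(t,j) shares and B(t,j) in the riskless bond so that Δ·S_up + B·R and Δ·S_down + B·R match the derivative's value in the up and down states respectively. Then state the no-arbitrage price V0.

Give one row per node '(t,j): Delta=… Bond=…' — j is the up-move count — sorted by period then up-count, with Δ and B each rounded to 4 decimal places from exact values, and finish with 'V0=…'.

(0,0): Delta=1.8916 Bond=-220.6176
(1,0): Delta=0.0000 Bond=0.0000
(1,1): Delta=2.1613 Bond=-337.7700
V0=150.1425

No-arbitrage ⇒ martingale measure with p* = (R−d)/(u−d) = 0.7903.
Terminal payoffs: V(2,0)=0.0000, V(2,1)=0.0000, V(2,2)=351.9376
(1,0): S=141.1200. Δ = (V_up−V_dn)/(S_up−S_dn) = (0.0000−0.0000)/(189.1008−101.6064) = 0.0000. V = [p*·0.0000 + (1−p*)·0.0000]/1.21 = 0.0000. B = V − Δ·S = 0.0000.
(1,1): S=262.6400. Δ = (V_up−V_dn)/(S_up−S_dn) = (351.9376−0.0000)/(351.9376−189.1008) = 2.1613. V = [p*·351.9376 + (1−p*)·0.0000]/1.21 = 229.8713. B = V − Δ·S = -337.7700.
(0,0): S=196.0000. Δ = (V_up−V_dn)/(S_up−S_dn) = (229.8713−0.0000)/(262.6400−141.1200) = 1.8916. V = [p*·229.8713 + (1−p*)·0.0000]/1.21 = 150.1425. B = V − Δ·S = -220.6176.
Check: Δ(0,0)·S0 + B(0,0) = 150.1425 = V0.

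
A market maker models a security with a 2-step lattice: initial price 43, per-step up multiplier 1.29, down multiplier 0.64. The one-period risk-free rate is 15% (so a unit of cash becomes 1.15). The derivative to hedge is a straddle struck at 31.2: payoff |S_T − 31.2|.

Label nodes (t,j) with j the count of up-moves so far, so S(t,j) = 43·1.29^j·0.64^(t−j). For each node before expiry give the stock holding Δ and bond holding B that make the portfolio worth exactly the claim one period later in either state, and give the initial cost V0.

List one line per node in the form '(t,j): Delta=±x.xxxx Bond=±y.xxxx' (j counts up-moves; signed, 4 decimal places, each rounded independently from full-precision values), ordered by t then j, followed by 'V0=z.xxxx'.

Risk-neutral probability p* = (R−d)/(u−d) = (1.15−0.64)/(1.29−0.64) = 0.7846.
Terminal values V(2,·): V(2,0)=13.5872, V(2,1)=4.3008, V(2,2)=40.3563
(1,0): S=27.5200. Δ = (V_up−V_dn)/(S_up−S_dn) = (4.3008−13.5872)/(35.5008−17.6128) = -0.5191. V = [p*·4.3008 + (1−p*)·13.5872]/1.15 = 5.4791. B = V − Δ·S = 19.7659.
(1,1): S=55.4700. Δ = (V_up−V_dn)/(S_up−S_dn) = (40.3563−4.3008)/(71.5563−35.5008) = 1.0000. V = [p*·40.3563 + (1−p*)·4.3008]/1.15 = 28.3396. B = V − Δ·S = -27.1304.
(0,0): S=43.0000. Δ = (V_up−V_dn)/(S_up−S_dn) = (28.3396−5.4791)/(55.4700−27.5200) = 0.8179. V = [p*·28.3396 + (1−p*)·5.4791]/1.15 = 20.3615. B = V − Δ·S = -14.8084.
Root portfolio cost Δ·43+B reproduces V0=20.3615.

(0,0): Delta=0.8179 Bond=-14.8084
(1,0): Delta=-0.5191 Bond=19.7659
(1,1): Delta=1.0000 Bond=-27.1304
V0=20.3615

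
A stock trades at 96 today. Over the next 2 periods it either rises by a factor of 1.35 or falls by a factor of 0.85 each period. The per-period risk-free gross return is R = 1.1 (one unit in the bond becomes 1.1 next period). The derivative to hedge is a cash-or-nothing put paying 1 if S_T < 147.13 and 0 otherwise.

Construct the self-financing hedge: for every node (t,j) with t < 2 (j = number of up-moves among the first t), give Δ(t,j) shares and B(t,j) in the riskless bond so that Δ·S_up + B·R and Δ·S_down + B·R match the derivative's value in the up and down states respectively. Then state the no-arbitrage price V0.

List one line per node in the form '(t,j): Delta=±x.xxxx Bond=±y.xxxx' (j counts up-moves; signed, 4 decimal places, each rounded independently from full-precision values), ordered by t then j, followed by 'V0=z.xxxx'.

(0,0): Delta=-0.0095 Bond=1.5289
(1,0): Delta=0.0000 Bond=0.9091
(1,1): Delta=-0.0154 Bond=2.4545
V0=0.6198

Risk-neutral probability p* = (R−d)/(u−d) = (1.1−0.85)/(1.35−0.85) = 0.5000.
Terminal payoffs: V(2,0)=1.0000, V(2,1)=1.0000, V(2,2)=0.0000
  t=1,j=0: stock 81.6000 → up 110.1600 (V=1.0000), down 69.3600 (V=1.0000). Price 0.9091; hedge Δ=0.0000, bond B=0.9091.
  t=1,j=1: stock 129.6000 → up 174.9600 (V=0.0000), down 110.1600 (V=1.0000). Price 0.4545; hedge Δ=-0.0154, bond B=2.4545.
  t=0,j=0: stock 96.0000 → up 129.6000 (V=0.4545), down 81.6000 (V=0.9091). Price 0.6198; hedge Δ=-0.0095, bond B=1.5289.
Self-financing check: at every node Δ·S+B equals the discounted successor values.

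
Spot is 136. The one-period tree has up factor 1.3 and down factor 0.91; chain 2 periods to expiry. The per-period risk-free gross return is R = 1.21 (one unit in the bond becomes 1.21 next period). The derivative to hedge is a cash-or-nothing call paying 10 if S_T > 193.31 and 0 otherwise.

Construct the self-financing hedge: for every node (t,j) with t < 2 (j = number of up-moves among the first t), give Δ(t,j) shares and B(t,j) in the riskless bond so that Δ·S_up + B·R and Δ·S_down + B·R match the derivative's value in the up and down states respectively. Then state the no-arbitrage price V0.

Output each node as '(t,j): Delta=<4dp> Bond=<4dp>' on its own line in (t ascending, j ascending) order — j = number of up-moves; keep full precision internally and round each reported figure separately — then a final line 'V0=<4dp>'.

(0,0): Delta=0.1199 Bond=-12.2592
(1,0): Delta=0.0000 Bond=0.0000
(1,1): Delta=0.1450 Bond=-19.2837
V0=4.0415

Under the risk-neutral measure, an up-move has probability p* = (R−d)/(u−d) = 0.7692 and values discount at R = 1.21.
Payoff layer (t=2): V(2,0)=0.0000, V(2,1)=0.0000, V(2,2)=10.0000
Node (1,0) S=123.7600: V=(p*·0.0000+(1−p*)·0.0000)/1.21=0.0000; Δ=(0.0000−0.0000)/(160.8880−112.6216)=0.0000; B=V−Δ·S=0.0000
Node (1,1) S=176.8000: V=(p*·10.0000+(1−p*)·0.0000)/1.21=6.3573; Δ=(10.0000−0.0000)/(229.8400−160.8880)=0.1450; B=V−Δ·S=-19.2837
Node (0,0) S=136.0000: V=(p*·6.3573+(1−p*)·0.0000)/1.21=4.0415; Δ=(6.3573−0.0000)/(176.8000−123.7600)=0.1199; B=V−Δ·S=-12.2592
Check: Δ(0,0)·S0 + B(0,0) = 4.0415 = V0.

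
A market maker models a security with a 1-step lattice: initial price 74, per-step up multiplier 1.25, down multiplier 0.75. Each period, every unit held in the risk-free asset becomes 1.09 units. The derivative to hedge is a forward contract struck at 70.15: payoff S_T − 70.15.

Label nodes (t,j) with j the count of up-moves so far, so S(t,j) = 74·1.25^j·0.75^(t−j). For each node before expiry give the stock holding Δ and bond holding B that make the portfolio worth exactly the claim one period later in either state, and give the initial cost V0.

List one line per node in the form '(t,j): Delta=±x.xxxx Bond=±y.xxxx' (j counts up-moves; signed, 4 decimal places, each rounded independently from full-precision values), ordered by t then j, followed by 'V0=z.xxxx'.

No-arbitrage ⇒ martingale measure with p* = (R−d)/(u−d) = 0.6800.
Payoff layer (t=1): V(1,0)=-14.6500, V(1,1)=22.3500
  t=0,j=0: stock 74.0000 → up 92.5000 (V=22.3500), down 55.5000 (V=-14.6500). Price 9.6422; hedge Δ=1.0000, bond B=-64.3578.
Self-financing check: at every node Δ·S+B equals the discounted successor values.

(0,0): Delta=1.0000 Bond=-64.3578
V0=9.6422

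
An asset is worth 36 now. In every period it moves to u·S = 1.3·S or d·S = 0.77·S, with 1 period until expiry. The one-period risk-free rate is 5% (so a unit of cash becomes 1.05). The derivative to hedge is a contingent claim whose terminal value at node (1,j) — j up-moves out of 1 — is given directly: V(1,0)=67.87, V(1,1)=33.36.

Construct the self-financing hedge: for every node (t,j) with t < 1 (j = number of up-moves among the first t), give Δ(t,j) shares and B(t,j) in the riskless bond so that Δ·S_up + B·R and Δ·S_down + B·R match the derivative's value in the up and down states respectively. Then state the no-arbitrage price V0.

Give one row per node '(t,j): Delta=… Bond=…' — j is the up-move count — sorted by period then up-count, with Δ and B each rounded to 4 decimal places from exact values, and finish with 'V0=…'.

(0,0): Delta=-1.8087 Bond=112.3878
V0=47.2746

Under the risk-neutral measure, an up-move has probability p* = (R−d)/(u−d) = 0.5283 and values discount at R = 1.05.
Terminal values V(1,·): V(1,0)=67.8700, V(1,1)=33.3600
Node (0,0) S=36.0000: V=(p*·33.3600+(1−p*)·67.8700)/1.05=47.2746; Δ=(33.3600−67.8700)/(46.8000−27.7200)=-1.8087; B=V−Δ·S=112.3878
Check: Δ(0,0)·S0 + B(0,0) = 47.2746 = V0.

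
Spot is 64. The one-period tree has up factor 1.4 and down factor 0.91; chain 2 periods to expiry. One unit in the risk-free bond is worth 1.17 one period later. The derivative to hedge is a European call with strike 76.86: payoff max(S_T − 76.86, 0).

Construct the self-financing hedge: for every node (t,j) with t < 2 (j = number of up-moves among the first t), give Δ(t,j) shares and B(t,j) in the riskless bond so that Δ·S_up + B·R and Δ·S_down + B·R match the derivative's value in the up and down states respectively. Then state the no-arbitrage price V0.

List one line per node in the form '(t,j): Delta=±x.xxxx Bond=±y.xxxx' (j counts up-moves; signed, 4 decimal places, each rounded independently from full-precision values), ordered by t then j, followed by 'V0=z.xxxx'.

(0,0): Delta=0.6947 Bond=-32.7701
(1,0): Delta=0.1639 Bond=-7.4222
(1,1): Delta=1.0000 Bond=-65.6923
V0=11.6933

The replicating-portfolio and risk-neutral prices coincide; use p* = (1.17−0.91)/(1.4−0.91) = 0.5306 for the latter.
At expiry t=2: V(2,0)=0.0000, V(2,1)=4.6760, V(2,2)=48.5800
Node (1,0) S=58.2400: V=(p*·4.6760+(1−p*)·0.0000)/1.17=2.1206; Δ=(4.6760−0.0000)/(81.5360−52.9984)=0.1639; B=V−Δ·S=-7.4222
Node (1,1) S=89.6000: V=(p*·48.5800+(1−p*)·4.6760)/1.17=23.9077; Δ=(48.5800−4.6760)/(125.4400−81.5360)=1.0000; B=V−Δ·S=-65.6923
Node (0,0) S=64.0000: V=(p*·23.9077+(1−p*)·2.1206)/1.17=11.6933; Δ=(23.9077−2.1206)/(89.6000−58.2400)=0.6947; B=V−Δ·S=-32.7701
Self-financing check: at every node Δ·S+B equals the discounted successor values.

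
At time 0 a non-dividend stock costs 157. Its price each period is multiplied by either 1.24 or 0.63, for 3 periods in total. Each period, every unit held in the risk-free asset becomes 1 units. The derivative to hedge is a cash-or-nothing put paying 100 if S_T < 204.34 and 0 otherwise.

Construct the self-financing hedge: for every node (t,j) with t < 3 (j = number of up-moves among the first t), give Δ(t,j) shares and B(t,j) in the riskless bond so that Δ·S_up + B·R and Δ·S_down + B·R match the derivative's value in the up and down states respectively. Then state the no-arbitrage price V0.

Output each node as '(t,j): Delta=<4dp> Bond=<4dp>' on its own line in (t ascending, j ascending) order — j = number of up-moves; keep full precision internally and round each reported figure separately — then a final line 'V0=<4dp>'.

Under the risk-neutral measure, an up-move has probability p* = (R−d)/(u−d) = 0.6066 and values discount at R = 1.
Terminal values V(3,·): V(3,0)=100.0000, V(3,1)=100.0000, V(3,2)=100.0000, V(3,3)=0.0000
(2,0): S=62.3133. Δ = (V_up−V_dn)/(S_up−S_dn) = (100.0000−100.0000)/(77.2685−39.2574) = 0.0000. V = [p*·100.0000 + (1−p*)·100.0000]/1 = 100.0000. B = V − Δ·S = 100.0000.
(2,1): S=122.6484. Δ = (V_up−V_dn)/(S_up−S_dn) = (100.0000−100.0000)/(152.0840−77.2685) = 0.0000. V = [p*·100.0000 + (1−p*)·100.0000]/1 = 100.0000. B = V − Δ·S = 100.0000.
(2,2): S=241.4032. Δ = (V_up−V_dn)/(S_up−S_dn) = (0.0000−100.0000)/(299.3400−152.0840) = -0.6791. V = [p*·0.0000 + (1−p*)·100.0000]/1 = 39.3443. B = V − Δ·S = 203.2787.
(1,0): S=98.9100. Δ = (V_up−V_dn)/(S_up−S_dn) = (100.0000−100.0000)/(122.6484−62.3133) = 0.0000. V = [p*·100.0000 + (1−p*)·100.0000]/1 = 100.0000. B = V − Δ·S = 100.0000.
(1,1): S=194.6800. Δ = (V_up−V_dn)/(S_up−S_dn) = (39.3443−100.0000)/(241.4032−122.6484) = -0.5108. V = [p*·39.3443 + (1−p*)·100.0000]/1 = 63.2088. B = V − Δ·S = 162.6445.
(0,0): S=157.0000. Δ = (V_up−V_dn)/(S_up−S_dn) = (63.2088−100.0000)/(194.6800−98.9100) = -0.3842. V = [p*·63.2088 + (1−p*)·100.0000]/1 = 77.6840. B = V − Δ·S = 137.9975.
Self-financing check: at every node Δ·S+B equals the discounted successor values.

(0,0): Delta=-0.3842 Bond=137.9975
(1,0): Delta=0.0000 Bond=100.0000
(1,1): Delta=-0.5108 Bond=162.6445
(2,0): Delta=0.0000 Bond=100.0000
(2,1): Delta=0.0000 Bond=100.0000
(2,2): Delta=-0.6791 Bond=203.2787
V0=77.6840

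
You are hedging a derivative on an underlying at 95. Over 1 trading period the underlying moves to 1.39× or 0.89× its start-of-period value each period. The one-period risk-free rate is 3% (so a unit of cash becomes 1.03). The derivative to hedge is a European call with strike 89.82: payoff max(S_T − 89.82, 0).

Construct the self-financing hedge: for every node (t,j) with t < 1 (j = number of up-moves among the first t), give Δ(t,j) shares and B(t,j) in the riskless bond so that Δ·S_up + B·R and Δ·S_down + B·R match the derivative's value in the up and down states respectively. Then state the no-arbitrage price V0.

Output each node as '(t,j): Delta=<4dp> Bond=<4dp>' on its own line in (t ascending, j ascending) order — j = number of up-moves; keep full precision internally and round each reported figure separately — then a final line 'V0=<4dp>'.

Under the risk-neutral measure, an up-move has probability p* = (R−d)/(u−d) = 0.2800 and values discount at R = 1.03.
Terminal payoffs: V(1,0)=0.0000, V(1,1)=42.2300
  t=0,j=0: stock 95.0000 → up 132.0500 (V=42.2300), down 84.5500 (V=0.0000). Price 11.4800; hedge Δ=0.8891, bond B=-72.9800.
Root portfolio cost Δ·95+B reproduces V0=11.4800.

(0,0): Delta=0.8891 Bond=-72.9800
V0=11.4800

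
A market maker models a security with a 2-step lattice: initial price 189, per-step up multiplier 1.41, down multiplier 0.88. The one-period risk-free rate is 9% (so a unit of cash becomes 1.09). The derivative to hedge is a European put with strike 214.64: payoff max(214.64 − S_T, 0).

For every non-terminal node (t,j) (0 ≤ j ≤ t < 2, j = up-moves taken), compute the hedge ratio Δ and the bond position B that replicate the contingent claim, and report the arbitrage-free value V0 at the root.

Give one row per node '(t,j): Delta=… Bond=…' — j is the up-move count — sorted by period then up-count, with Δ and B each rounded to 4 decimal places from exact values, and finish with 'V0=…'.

The replicating-portfolio and risk-neutral prices coincide; use p* = (1.09−0.88)/(1.41−0.88) = 0.3962 for the latter.
Terminal values V(2,·): V(2,0)=68.2784, V(2,1)=0.0000, V(2,2)=0.0000
(1,0): S=166.3200. Δ = (V_up−V_dn)/(S_up−S_dn) = (0.0000−68.2784)/(234.5112−146.3616) = -0.7746. V = [p*·0.0000 + (1−p*)·68.2784]/1.09 = 37.8208. B = V − Δ·S = 166.6480.
(1,1): S=266.4900. Δ = (V_up−V_dn)/(S_up−S_dn) = (0.0000−0.0000)/(375.7509−234.5112) = 0.0000. V = [p*·0.0000 + (1−p*)·0.0000]/1.09 = 0.0000. B = V − Δ·S = 0.0000.
(0,0): S=189.0000. Δ = (V_up−V_dn)/(S_up−S_dn) = (0.0000−37.8208)/(266.4900−166.3200) = -0.3776. V = [p*·0.0000 + (1−p*)·37.8208]/1.09 = 20.9497. B = V − Δ·S = 92.3098.
Check: Δ(0,0)·S0 + B(0,0) = 20.9497 = V0.

(0,0): Delta=-0.3776 Bond=92.3098
(1,0): Delta=-0.7746 Bond=166.6480
(1,1): Delta=0.0000 Bond=0.0000
V0=20.9497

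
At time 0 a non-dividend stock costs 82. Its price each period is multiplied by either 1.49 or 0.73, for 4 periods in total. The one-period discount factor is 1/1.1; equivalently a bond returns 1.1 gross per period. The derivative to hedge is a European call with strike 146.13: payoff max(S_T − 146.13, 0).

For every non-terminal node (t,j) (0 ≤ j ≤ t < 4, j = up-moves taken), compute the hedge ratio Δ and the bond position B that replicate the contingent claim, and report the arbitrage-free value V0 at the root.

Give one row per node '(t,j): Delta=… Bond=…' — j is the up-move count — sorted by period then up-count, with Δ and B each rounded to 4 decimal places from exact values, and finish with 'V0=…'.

(0,0): Delta=0.5150 Bond=-23.9368
(1,0): Delta=0.2234 Bond=-8.8744
(1,1): Delta=0.6656 Bond=-44.7300
(2,0): Delta=0.0000 Bond=0.0000
(2,1): Delta=0.3388 Bond=-20.0514
(2,2): Delta=0.8344 Bond=-79.9305
(3,0): Delta=0.0000 Bond=0.0000
(3,1): Delta=0.0000 Bond=0.0000
(3,2): Delta=0.5137 Bond=-45.3053
(3,3): Delta=1.0000 Bond=-132.8455
V0=18.2940

Risk-neutral probability p* = (R−d)/(u−d) = (1.1−0.73)/(1.49−0.73) = 0.4868.
At expiry t=4: V(4,0)=0.0000, V(4,1)=0.0000, V(4,2)=0.0000, V(4,3)=51.8838, V(4,4)=258.0352
  t=3,j=0: stock 31.8994 → up 47.5301 (V=0.0000), down 23.2866 (V=0.0000). Price 0.0000; hedge Δ=0.0000, bond B=0.0000.
  t=3,j=1: stock 65.1097 → up 97.0135 (V=0.0000), down 47.5301 (V=0.0000). Price 0.0000; hedge Δ=0.0000, bond B=0.0000.
  t=3,j=2: stock 132.8952 → up 198.0138 (V=51.8838), down 97.0135 (V=0.0000). Price 22.9629; hedge Δ=0.5137, bond B=-45.3053.
  t=3,j=3: stock 271.2518 → up 404.1652 (V=258.0352), down 198.0138 (V=51.8838). Price 138.4064; hedge Δ=1.0000, bond B=-132.8455.
  t=2,j=0: stock 43.6978 → up 65.1097 (V=0.0000), down 31.8994 (V=0.0000). Price 0.0000; hedge Δ=0.0000, bond B=0.0000.
  t=2,j=1: stock 89.1914 → up 132.8952 (V=22.9629), down 65.1097 (V=0.0000). Price 10.1630; hedge Δ=0.3388, bond B=-20.0514.
  t=2,j=2: stock 182.0482 → up 271.2518 (V=138.4064), down 132.8952 (V=22.9629). Price 71.9688; hedge Δ=0.8344, bond B=-79.9305.
  t=1,j=0: stock 59.8600 → up 89.1914 (V=10.1630), down 43.6978 (V=0.0000). Price 4.4980; hedge Δ=0.2234, bond B=-8.8744.
  t=1,j=1: stock 122.1800 → up 182.0482 (V=71.9688), down 89.1914 (V=10.1630). Price 36.5933; hedge Δ=0.6656, bond B=-44.7300.
  t=0,j=0: stock 82.0000 → up 122.1800 (V=36.5933), down 59.8600 (V=4.4980). Price 18.2940; hedge Δ=0.5150, bond B=-23.9368.
The time-0 hedge costs 18.2940, which is the no-arbitrage price.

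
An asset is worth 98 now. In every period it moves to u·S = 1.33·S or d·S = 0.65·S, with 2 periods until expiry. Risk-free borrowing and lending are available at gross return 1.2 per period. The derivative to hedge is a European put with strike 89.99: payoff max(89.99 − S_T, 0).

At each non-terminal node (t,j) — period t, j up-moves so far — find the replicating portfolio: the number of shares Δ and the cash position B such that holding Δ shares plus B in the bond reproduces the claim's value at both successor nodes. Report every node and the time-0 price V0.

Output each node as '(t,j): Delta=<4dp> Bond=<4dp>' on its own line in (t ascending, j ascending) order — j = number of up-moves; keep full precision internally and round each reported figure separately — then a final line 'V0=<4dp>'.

(0,0): Delta=-0.1568 Bond=17.7357
(1,0): Delta=-1.0000 Bond=74.9917
(1,1): Delta=-0.0594 Bond=8.5880
V0=2.3647

Risk-neutral probability p* = (R−d)/(u−d) = (1.2−0.65)/(1.33−0.65) = 0.8088.
Terminal values V(2,·): V(2,0)=48.5850, V(2,1)=5.2690, V(2,2)=0.0000
Node (1,0) S=63.7000: V=(p*·5.2690+(1−p*)·48.5850)/1.2=11.2917; Δ=(5.2690−48.5850)/(84.7210−41.4050)=-1.0000; B=V−Δ·S=74.9917
Node (1,1) S=130.3400: V=(p*·0.0000+(1−p*)·5.2690)/1.2=0.8394; Δ=(0.0000−5.2690)/(173.3522−84.7210)=-0.0594; B=V−Δ·S=8.5880
Node (0,0) S=98.0000: V=(p*·0.8394+(1−p*)·11.2917)/1.2=2.3647; Δ=(0.8394−11.2917)/(130.3400−63.7000)=-0.1568; B=V−Δ·S=17.7357
The time-0 hedge costs 2.3647, which is the no-arbitrage price.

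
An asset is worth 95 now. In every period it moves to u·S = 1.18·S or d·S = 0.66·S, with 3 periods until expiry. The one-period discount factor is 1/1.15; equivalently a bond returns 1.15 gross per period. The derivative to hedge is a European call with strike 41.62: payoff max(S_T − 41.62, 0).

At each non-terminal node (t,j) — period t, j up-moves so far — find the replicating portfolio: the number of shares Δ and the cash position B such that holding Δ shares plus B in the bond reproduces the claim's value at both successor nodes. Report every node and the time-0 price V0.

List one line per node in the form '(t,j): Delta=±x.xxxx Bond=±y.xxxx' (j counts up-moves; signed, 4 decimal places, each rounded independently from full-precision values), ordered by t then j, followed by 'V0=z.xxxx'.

Under the risk-neutral measure, an up-move has probability p* = (R−d)/(u−d) = 0.9423 and values discount at R = 1.15.
Terminal payoffs: V(3,0)=0.0000, V(3,1)=7.2108, V(3,2)=45.6835, V(3,3)=114.4680
  t=2,j=0: stock 41.3820 → up 48.8308 (V=7.2108), down 27.3121 (V=0.0000). Price 5.9085; hedge Δ=0.3351, bond B=-7.9584.
  t=2,j=1: stock 73.9860 → up 87.3035 (V=45.6835), down 48.8308 (V=7.2108). Price 37.7947; hedge Δ=1.0000, bond B=-36.1913.
  t=2,j=2: stock 132.2780 → up 156.0880 (V=114.4680), down 87.3035 (V=45.6835). Price 96.0867; hedge Δ=1.0000, bond B=-36.1913.
  t=1,j=0: stock 62.7000 → up 73.9860 (V=37.7947), down 41.3820 (V=5.9085). Price 31.2653; hedge Δ=0.9780, bond B=-30.0543.
  t=1,j=1: stock 112.1000 → up 132.2780 (V=96.0867), down 73.9860 (V=37.7947). Price 80.6293; hedge Δ=1.0000, bond B=-31.4707.
  t=0,j=0: stock 95.0000 → up 112.1000 (V=80.6293), down 62.7000 (V=31.2653). Price 67.6360; hedge Δ=0.9993, bond B=-27.2948.
The time-0 hedge costs 67.6360, which is the no-arbitrage price.

(0,0): Delta=0.9993 Bond=-27.2948
(1,0): Delta=0.9780 Bond=-30.0543
(1,1): Delta=1.0000 Bond=-31.4707
(2,0): Delta=0.3351 Bond=-7.9584
(2,1): Delta=1.0000 Bond=-36.1913
(2,2): Delta=1.0000 Bond=-36.1913
V0=67.6360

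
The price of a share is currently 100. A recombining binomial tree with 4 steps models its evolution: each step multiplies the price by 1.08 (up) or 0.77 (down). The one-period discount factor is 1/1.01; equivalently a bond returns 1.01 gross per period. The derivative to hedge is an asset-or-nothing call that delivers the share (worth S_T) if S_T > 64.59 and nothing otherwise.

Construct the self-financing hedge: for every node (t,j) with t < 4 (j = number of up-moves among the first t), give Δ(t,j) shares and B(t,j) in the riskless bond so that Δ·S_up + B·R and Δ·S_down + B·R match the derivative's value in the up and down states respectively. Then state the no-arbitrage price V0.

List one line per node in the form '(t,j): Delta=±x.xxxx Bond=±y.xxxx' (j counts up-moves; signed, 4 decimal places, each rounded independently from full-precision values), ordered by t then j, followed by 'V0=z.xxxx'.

(0,0): Delta=1.1777 Bond=-19.5486
(1,0): Delta=1.6783 Bond=-58.2921
(1,1): Delta=1.0736 Bond=-8.5009
(2,0): Delta=2.8841 Bond=-130.3661
(2,1): Delta=1.4276 Bond=-38.0235
(2,2): Delta=1.0000 Bond=0.0000
(3,0): Delta=0.0000 Bond=0.0000
(3,1): Delta=3.4839 Bond=-170.0735
(3,2): Delta=1.0000 Bond=0.0000
(3,3): Delta=1.0000 Bond=0.0000
V0=98.2228

Under the risk-neutral measure, an up-move has probability p* = (R−d)/(u−d) = 0.7742 and values discount at R = 1.01.
Terminal values V(4,·): V(4,0)=0.0000, V(4,1)=0.0000, V(4,2)=69.1559, V(4,3)=96.9978, V(4,4)=136.0489
  t=3,j=0: stock 45.6533 → up 49.3056 (V=0.0000), down 35.1530 (V=0.0000). Price 0.0000; hedge Δ=0.0000, bond B=0.0000.
  t=3,j=1: stock 64.0332 → up 69.1559 (V=69.1559), down 49.3056 (V=0.0000). Price 53.0099; hedge Δ=3.4839, bond B=-170.0735.
  t=3,j=2: stock 89.8128 → up 96.9978 (V=96.9978), down 69.1559 (V=69.1559). Price 89.8128; hedge Δ=1.0000, bond B=0.0000.
  t=3,j=3: stock 125.9712 → up 136.0489 (V=136.0489), down 96.9978 (V=96.9978). Price 125.9712; hedge Δ=1.0000, bond B=0.0000.
  t=2,j=0: stock 59.2900 → up 64.0332 (V=53.0099), down 45.6533 (V=0.0000). Price 40.6336; hedge Δ=2.8841, bond B=-130.3661.
  t=2,j=1: stock 83.1600 → up 89.8128 (V=89.8128), down 64.0332 (V=53.0099). Price 80.6955; hedge Δ=1.4276, bond B=-38.0235.
  t=2,j=2: stock 116.6400 → up 125.9712 (V=125.9712), down 89.8128 (V=89.8128). Price 116.6400; hedge Δ=1.0000, bond B=0.0000.
  t=1,j=0: stock 77.0000 → up 83.1600 (V=80.6955), down 59.2900 (V=40.6336). Price 70.9399; hedge Δ=1.6783, bond B=-58.2921.
  t=1,j=1: stock 108.0000 → up 116.6400 (V=116.6400), down 83.1600 (V=80.6955). Price 107.4490; hedge Δ=1.0736, bond B=-8.5009.
  t=0,j=0: stock 100.0000 → up 108.0000 (V=107.4490), down 77.0000 (V=70.9399). Price 98.2228; hedge Δ=1.1777, bond B=-19.5486.
The time-0 hedge costs 98.2228, which is the no-arbitrage price.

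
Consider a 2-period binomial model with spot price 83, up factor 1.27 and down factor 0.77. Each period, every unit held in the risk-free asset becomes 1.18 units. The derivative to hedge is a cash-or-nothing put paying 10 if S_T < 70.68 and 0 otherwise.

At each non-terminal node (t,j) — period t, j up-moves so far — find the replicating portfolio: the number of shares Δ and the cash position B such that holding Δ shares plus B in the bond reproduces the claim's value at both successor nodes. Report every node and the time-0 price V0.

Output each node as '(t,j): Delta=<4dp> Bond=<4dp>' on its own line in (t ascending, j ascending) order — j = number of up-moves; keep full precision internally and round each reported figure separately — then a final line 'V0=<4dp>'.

No-arbitrage ⇒ martingale measure with p* = (R−d)/(u−d) = 0.8200.
Terminal payoffs: V(2,0)=10.0000, V(2,1)=0.0000, V(2,2)=0.0000
(1,0): S=63.9100. Δ = (V_up−V_dn)/(S_up−S_dn) = (0.0000−10.0000)/(81.1657−49.2107) = -0.3129. V = [p*·0.0000 + (1−p*)·10.0000]/1.18 = 1.5254. B = V − Δ·S = 21.5254.
(1,1): S=105.4100. Δ = (V_up−V_dn)/(S_up−S_dn) = (0.0000−0.0000)/(133.8707−81.1657) = 0.0000. V = [p*·0.0000 + (1−p*)·0.0000]/1.18 = 0.0000. B = V − Δ·S = 0.0000.
(0,0): S=83.0000. Δ = (V_up−V_dn)/(S_up−S_dn) = (0.0000−1.5254)/(105.4100−63.9100) = -0.0368. V = [p*·0.0000 + (1−p*)·1.5254]/1.18 = 0.2327. B = V − Δ·S = 3.2835.
The time-0 hedge costs 0.2327, which is the no-arbitrage price.

(0,0): Delta=-0.0368 Bond=3.2835
(1,0): Delta=-0.3129 Bond=21.5254
(1,1): Delta=0.0000 Bond=0.0000
V0=0.2327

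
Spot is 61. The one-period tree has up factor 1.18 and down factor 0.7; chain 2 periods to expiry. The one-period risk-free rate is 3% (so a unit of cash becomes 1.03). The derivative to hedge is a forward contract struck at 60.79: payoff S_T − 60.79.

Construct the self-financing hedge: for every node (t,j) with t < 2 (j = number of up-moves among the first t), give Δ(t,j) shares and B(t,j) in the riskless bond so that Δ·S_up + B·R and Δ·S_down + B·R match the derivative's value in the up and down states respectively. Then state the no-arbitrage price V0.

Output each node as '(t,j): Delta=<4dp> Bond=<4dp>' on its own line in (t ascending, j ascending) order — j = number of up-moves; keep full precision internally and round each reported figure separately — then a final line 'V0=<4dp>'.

No-arbitrage ⇒ martingale measure with p* = (R−d)/(u−d) = 0.6875.
At expiry t=2: V(2,0)=-30.9000, V(2,1)=-10.4040, V(2,2)=24.1464
(1,0): S=42.7000. Δ = (V_up−V_dn)/(S_up−S_dn) = (-10.4040−-30.9000)/(50.3860−29.8900) = 1.0000. V = [p*·-10.4040 + (1−p*)·-30.9000]/1.03 = -16.3194. B = V − Δ·S = -59.0194.
(1,1): S=71.9800. Δ = (V_up−V_dn)/(S_up−S_dn) = (24.1464−-10.4040)/(84.9364−50.3860) = 1.0000. V = [p*·24.1464 + (1−p*)·-10.4040]/1.03 = 12.9606. B = V − Δ·S = -59.0194.
(0,0): S=61.0000. Δ = (V_up−V_dn)/(S_up−S_dn) = (12.9606−-16.3194)/(71.9800−42.7000) = 1.0000. V = [p*·12.9606 + (1−p*)·-16.3194]/1.03 = 3.6996. B = V − Δ·S = -57.3004.
Self-financing check: at every node Δ·S+B equals the discounted successor values.

(0,0): Delta=1.0000 Bond=-57.3004
(1,0): Delta=1.0000 Bond=-59.0194
(1,1): Delta=1.0000 Bond=-59.0194
V0=3.6996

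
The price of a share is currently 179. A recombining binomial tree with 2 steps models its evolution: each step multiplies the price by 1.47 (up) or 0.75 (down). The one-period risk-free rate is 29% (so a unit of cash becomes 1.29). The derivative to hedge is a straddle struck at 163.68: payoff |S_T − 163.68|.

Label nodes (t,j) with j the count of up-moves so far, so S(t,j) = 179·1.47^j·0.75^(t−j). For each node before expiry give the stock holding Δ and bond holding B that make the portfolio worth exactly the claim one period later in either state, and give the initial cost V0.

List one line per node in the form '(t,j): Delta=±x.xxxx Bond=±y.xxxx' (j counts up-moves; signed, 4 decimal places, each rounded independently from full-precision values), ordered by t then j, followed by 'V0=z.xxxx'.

(0,0): Delta=0.8106 Bond=-59.7171
(1,0): Delta=-0.3034 Bond=72.5111
(1,1): Delta=1.0000 Bond=-126.8837
V0=85.3723

Risk-neutral probability p* = (R−d)/(u−d) = (1.29−0.75)/(1.47−0.75) = 0.7500.
Terminal payoffs: V(2,0)=62.9925, V(2,1)=33.6675, V(2,2)=223.1211
  t=1,j=0: stock 134.2500 → up 197.3475 (V=33.6675), down 100.6875 (V=62.9925). Price 31.7820; hedge Δ=-0.3034, bond B=72.5111.
  t=1,j=1: stock 263.1300 → up 386.8011 (V=223.1211), down 197.3475 (V=33.6675). Price 136.2463; hedge Δ=1.0000, bond B=-126.8837.
  t=0,j=0: stock 179.0000 → up 263.1300 (V=136.2463), down 134.2500 (V=31.7820). Price 85.3723; hedge Δ=0.8106, bond B=-59.7171.
Check: Δ(0,0)·S0 + B(0,0) = 85.3723 = V0.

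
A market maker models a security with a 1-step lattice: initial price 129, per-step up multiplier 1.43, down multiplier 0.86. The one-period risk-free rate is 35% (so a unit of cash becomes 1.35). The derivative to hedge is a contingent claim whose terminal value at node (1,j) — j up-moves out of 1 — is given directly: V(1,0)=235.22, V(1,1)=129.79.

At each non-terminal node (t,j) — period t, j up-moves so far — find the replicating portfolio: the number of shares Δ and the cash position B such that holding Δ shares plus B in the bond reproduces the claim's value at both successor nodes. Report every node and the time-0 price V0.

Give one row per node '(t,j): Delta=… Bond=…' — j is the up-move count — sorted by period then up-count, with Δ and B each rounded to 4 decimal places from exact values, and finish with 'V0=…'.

(0,0): Delta=-1.4338 Bond=292.0665
V0=107.1016

The replicating-portfolio and risk-neutral prices coincide; use p* = (1.35−0.86)/(1.43−0.86) = 0.8596 for the latter.
Payoff layer (t=1): V(1,0)=235.2200, V(1,1)=129.7900
  t=0,j=0: stock 129.0000 → up 184.4700 (V=129.7900), down 110.9400 (V=235.2200). Price 107.1016; hedge Δ=-1.4338, bond B=292.0665.
Check: Δ(0,0)·S0 + B(0,0) = 107.1016 = V0.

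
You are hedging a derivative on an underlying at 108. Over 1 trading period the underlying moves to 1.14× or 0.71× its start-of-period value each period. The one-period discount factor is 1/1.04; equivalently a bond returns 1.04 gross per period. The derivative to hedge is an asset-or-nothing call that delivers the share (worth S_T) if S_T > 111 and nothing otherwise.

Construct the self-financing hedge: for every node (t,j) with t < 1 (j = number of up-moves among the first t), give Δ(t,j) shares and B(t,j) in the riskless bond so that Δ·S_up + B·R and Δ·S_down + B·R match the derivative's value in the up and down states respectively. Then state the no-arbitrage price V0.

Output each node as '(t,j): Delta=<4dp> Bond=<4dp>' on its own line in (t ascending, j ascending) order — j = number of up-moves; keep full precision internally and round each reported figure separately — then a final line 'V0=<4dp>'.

(0,0): Delta=2.6512 Bond=-195.4723
V0=90.8533

Under the risk-neutral measure, an up-move has probability p* = (R−d)/(u−d) = 0.7674 and values discount at R = 1.04.
Terminal payoffs: V(1,0)=0.0000, V(1,1)=123.1200
(0,0): S=108.0000. Δ = (V_up−V_dn)/(S_up−S_dn) = (123.1200−0.0000)/(123.1200−76.6800) = 2.6512. V = [p*·123.1200 + (1−p*)·0.0000]/1.04 = 90.8533. B = V − Δ·S = -195.4723.
Check: Δ(0,0)·S0 + B(0,0) = 90.8533 = V0.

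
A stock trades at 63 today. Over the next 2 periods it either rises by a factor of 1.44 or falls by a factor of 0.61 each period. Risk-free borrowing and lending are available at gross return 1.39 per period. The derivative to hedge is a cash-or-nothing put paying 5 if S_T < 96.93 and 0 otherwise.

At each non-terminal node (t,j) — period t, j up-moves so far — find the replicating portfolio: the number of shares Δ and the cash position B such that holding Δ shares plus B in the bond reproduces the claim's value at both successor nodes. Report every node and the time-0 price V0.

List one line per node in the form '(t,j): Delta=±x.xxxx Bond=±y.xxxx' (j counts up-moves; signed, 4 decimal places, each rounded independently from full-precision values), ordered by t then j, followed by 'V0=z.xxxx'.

Since d<R<u, set p* = (R−d)/(u−d) = 0.9398; price each node as the discounted p*-expectation of its children.
Payoff layer (t=2): V(2,0)=5.0000, V(2,1)=5.0000, V(2,2)=0.0000
(1,0): S=38.4300. Δ = (V_up−V_dn)/(S_up−S_dn) = (5.0000−5.0000)/(55.3392−23.4423) = 0.0000. V = [p*·5.0000 + (1−p*)·5.0000]/1.39 = 3.5971. B = V − Δ·S = 3.5971.
(1,1): S=90.7200. Δ = (V_up−V_dn)/(S_up−S_dn) = (0.0000−5.0000)/(130.6368−55.3392) = -0.0664. V = [p*·0.0000 + (1−p*)·5.0000]/1.39 = 0.2167. B = V − Δ·S = 6.2408.
(0,0): S=63.0000. Δ = (V_up−V_dn)/(S_up−S_dn) = (0.2167−3.5971)/(90.7200−38.4300) = -0.0646. V = [p*·0.2167 + (1−p*)·3.5971]/1.39 = 0.3024. B = V − Δ·S = 4.3752.
Self-financing check: at every node Δ·S+B equals the discounted successor values.

(0,0): Delta=-0.0646 Bond=4.3752
(1,0): Delta=0.0000 Bond=3.5971
(1,1): Delta=-0.0664 Bond=6.2408
V0=0.3024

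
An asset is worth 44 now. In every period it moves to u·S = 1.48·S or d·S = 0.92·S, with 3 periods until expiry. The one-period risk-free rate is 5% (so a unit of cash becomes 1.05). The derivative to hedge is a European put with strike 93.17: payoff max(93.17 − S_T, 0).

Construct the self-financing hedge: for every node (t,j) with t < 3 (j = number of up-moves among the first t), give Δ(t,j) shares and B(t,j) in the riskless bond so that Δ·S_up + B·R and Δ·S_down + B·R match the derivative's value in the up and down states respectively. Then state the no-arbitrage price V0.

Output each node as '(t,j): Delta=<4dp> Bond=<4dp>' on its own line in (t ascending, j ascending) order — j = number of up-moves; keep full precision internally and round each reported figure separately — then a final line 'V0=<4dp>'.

(0,0): Delta=-0.9019 Bond=76.7004
(1,0): Delta=-1.0000 Bond=84.5079
(1,1): Delta=-0.7001 Bond=67.3956
(2,0): Delta=-1.0000 Bond=88.7333
(2,1): Delta=-1.0000 Bond=88.7333
(2,2): Delta=-0.0834 Bond=11.3331
V0=37.0184

Since d<R<u, set p* = (R−d)/(u−d) = 0.2321; price each node as the discounted p*-expectation of its children.
Terminal values V(3,·): V(3,0)=58.9077, V(3,1)=38.0524, V(3,2)=4.5026, V(3,3)=0.0000
  t=2,j=0: stock 37.2416 → up 55.1176 (V=38.0524), down 34.2623 (V=58.9077). Price 51.4917; hedge Δ=-1.0000, bond B=88.7333.
  t=2,j=1: stock 59.9104 → up 88.6674 (V=4.5026), down 55.1176 (V=38.0524). Price 28.8229; hedge Δ=-1.0000, bond B=88.7333.
  t=2,j=2: stock 96.3776 → up 142.6388 (V=0.0000), down 88.6674 (V=4.5026). Price 3.2927; hedge Δ=-0.0834, bond B=11.3331.
  t=1,j=0: stock 40.4800 → up 59.9104 (V=28.8229), down 37.2416 (V=51.4917). Price 44.0279; hedge Δ=-1.0000, bond B=84.5079.
  t=1,j=1: stock 65.1200 → up 96.3776 (V=3.2927), down 59.9104 (V=28.8229). Price 21.8060; hedge Δ=-0.7001, bond B=67.3956.
  t=0,j=0: stock 44.0000 → up 65.1200 (V=21.8060), down 40.4800 (V=44.0279). Price 37.0184; hedge Δ=-0.9019, bond B=76.7004.
The time-0 hedge costs 37.0184, which is the no-arbitrage price.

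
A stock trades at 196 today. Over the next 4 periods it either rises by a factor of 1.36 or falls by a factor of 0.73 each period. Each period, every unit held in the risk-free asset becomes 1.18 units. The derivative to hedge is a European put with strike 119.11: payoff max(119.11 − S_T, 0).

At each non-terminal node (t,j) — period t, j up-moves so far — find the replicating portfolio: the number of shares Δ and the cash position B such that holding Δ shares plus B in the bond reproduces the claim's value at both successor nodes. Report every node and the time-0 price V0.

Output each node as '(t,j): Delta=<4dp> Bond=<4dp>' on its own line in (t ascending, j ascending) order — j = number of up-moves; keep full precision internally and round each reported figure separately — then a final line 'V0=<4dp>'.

(0,0): Delta=-0.0188 Bond=4.4351
(1,0): Delta=-0.0814 Bond=14.1838
(1,1): Delta=-0.0054 Bond=1.6532
(2,0): Delta=-0.3185 Bond=41.5100
(2,1): Delta=-0.0304 Bond=6.8276
(2,2): Delta=0.0000 Bond=0.0000
(3,0): Delta=-1.0000 Bond=100.9407
(3,1): Delta=-0.1722 Bond=28.1982
(3,2): Delta=0.0000 Bond=0.0000
(3,3): Delta=0.0000 Bond=0.0000
V0=0.7479

Risk-neutral probability p* = (R−d)/(u−d) = (1.18−0.73)/(1.36−0.73) = 0.7143.
Terminal payoffs: V(4,0)=63.4494, V(4,1)=15.4136, V(4,2)=0.0000, V(4,3)=0.0000, V(4,4)=0.0000
(3,0): S=76.2473. Δ = (V_up−V_dn)/(S_up−S_dn) = (15.4136−63.4494)/(103.6964−55.6606) = -1.0000. V = [p*·15.4136 + (1−p*)·63.4494]/1.18 = 24.6933. B = V − Δ·S = 100.9407.
(3,1): S=142.0498. Δ = (V_up−V_dn)/(S_up−S_dn) = (0.0000−15.4136)/(193.1878−103.6964) = -0.1722. V = [p*·0.0000 + (1−p*)·15.4136]/1.18 = 3.7321. B = V − Δ·S = 28.1982.
(3,2): S=264.6408. Δ = (V_up−V_dn)/(S_up−S_dn) = (0.0000−0.0000)/(359.9114−193.1878) = 0.0000. V = [p*·0.0000 + (1−p*)·0.0000]/1.18 = 0.0000. B = V − Δ·S = 0.0000.
(3,3): S=493.0294. Δ = (V_up−V_dn)/(S_up−S_dn) = (0.0000−0.0000)/(670.5200−359.9114) = 0.0000. V = [p*·0.0000 + (1−p*)·0.0000]/1.18 = 0.0000. B = V − Δ·S = 0.0000.
(2,0): S=104.4484. Δ = (V_up−V_dn)/(S_up−S_dn) = (3.7321−24.6933)/(142.0498−76.2473) = -0.3185. V = [p*·3.7321 + (1−p*)·24.6933]/1.18 = 8.2382. B = V − Δ·S = 41.5100.
(2,1): S=194.5888. Δ = (V_up−V_dn)/(S_up−S_dn) = (0.0000−3.7321)/(264.6408−142.0498) = -0.0304. V = [p*·0.0000 + (1−p*)·3.7321]/1.18 = 0.9037. B = V − Δ·S = 6.8276.
(2,2): S=362.5216. Δ = (V_up−V_dn)/(S_up−S_dn) = (0.0000−0.0000)/(493.0294−264.6408) = 0.0000. V = [p*·0.0000 + (1−p*)·0.0000]/1.18 = 0.0000. B = V − Δ·S = 0.0000.
(1,0): S=143.0800. Δ = (V_up−V_dn)/(S_up−S_dn) = (0.9037−8.2382)/(194.5888−104.4484) = -0.0814. V = [p*·0.9037 + (1−p*)·8.2382]/1.18 = 2.5417. B = V − Δ·S = 14.1838.
(1,1): S=266.5600. Δ = (V_up−V_dn)/(S_up−S_dn) = (0.0000−0.9037)/(362.5216−194.5888) = -0.0054. V = [p*·0.0000 + (1−p*)·0.9037]/1.18 = 0.2188. B = V − Δ·S = 1.6532.
(0,0): S=196.0000. Δ = (V_up−V_dn)/(S_up−S_dn) = (0.2188−2.5417)/(266.5600−143.0800) = -0.0188. V = [p*·0.2188 + (1−p*)·2.5417]/1.18 = 0.7479. B = V − Δ·S = 4.4351.
Each (Δ,B) replicates both successor values, so the strategy is self-financing and V0 is arbitrage-free.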